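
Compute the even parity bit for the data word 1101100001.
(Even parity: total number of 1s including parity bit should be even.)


Number of 1s in data: 5
Parity bit: 1

1


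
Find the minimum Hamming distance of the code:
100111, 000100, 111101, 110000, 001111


Comparing all pairs, minimum distance: 2
Can detect 1 errors, correct 0 errors

2


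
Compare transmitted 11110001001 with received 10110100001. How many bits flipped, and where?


XOR: 01000101000

3 error(s) at position(s): 1, 5, 7


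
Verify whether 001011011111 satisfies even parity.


Number of 1s: 8

Yes, parity is correct (8 ones)


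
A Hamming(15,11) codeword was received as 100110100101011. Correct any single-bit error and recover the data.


Syndrome = 0: no error detected

Data: 01010101011 (no errors)


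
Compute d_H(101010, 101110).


XOR: 000100
Count of 1s: 1

1


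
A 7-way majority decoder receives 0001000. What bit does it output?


Ones: 1 out of 7
Threshold: 4

0 (1/7 voted 1)


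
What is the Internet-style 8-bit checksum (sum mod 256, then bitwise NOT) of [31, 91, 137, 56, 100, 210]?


Sum = 625 mod 256 = 113
Complement = 142

142


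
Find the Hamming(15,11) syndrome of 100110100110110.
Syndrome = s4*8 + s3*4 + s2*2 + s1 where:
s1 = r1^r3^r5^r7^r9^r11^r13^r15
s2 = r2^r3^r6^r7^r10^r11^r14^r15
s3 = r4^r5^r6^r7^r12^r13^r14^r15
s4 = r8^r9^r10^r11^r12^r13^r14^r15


s1=1, s2=0, s3=1, s4=0

Syndrome = 5 (error at position 5)


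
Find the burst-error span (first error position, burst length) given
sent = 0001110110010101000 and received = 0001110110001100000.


XOR: 0000000000011001000

Burst at position 11, length 5


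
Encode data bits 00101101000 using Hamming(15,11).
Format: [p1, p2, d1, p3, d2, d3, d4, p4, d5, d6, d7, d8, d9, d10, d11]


Parity bits: p1=1, p2=0, p3=0, p4=1

100001011101000


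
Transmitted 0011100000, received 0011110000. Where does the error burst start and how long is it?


XOR: 0000010000

Burst at position 5, length 1


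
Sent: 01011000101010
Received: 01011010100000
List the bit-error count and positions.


XOR: 00000010001010

3 error(s) at position(s): 6, 10, 12


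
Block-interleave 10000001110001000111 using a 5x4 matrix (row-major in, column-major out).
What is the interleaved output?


Matrix:
  1000
  0001
  1100
  0100
  0111
Read columns: 10100001110000101001

10100001110000101001


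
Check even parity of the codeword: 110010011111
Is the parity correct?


Number of 1s: 8

Yes, parity is correct (8 ones)


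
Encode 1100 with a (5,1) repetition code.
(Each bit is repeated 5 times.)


Each bit -> 5 copies

11111111110000000000


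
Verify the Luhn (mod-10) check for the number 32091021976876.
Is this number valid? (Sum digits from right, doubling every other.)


Luhn sum = 62
62 mod 10 = 2

Invalid (Luhn sum mod 10 = 2)


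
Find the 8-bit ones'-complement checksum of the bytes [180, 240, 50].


Sum = 470 mod 256 = 214
Complement = 41

41


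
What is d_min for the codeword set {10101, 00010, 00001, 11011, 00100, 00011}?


Comparing all pairs, minimum distance: 1
Can detect 0 errors, correct 0 errors

1


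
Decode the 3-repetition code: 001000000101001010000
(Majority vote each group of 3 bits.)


Groups: 001, 000, 000, 101, 001, 010, 000
Majority votes: 0001000

0001000


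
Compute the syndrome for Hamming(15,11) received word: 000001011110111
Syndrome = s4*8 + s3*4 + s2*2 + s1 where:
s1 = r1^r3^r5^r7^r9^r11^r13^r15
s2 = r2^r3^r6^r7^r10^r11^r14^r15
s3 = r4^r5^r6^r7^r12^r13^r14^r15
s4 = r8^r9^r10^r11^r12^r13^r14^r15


s1=0, s2=1, s3=0, s4=1

Syndrome = 10 (error at position 10)


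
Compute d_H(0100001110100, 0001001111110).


XOR: 0101000001010
Count of 1s: 4

4


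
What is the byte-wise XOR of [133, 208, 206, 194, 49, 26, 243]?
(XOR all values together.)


XOR chain: 133 ^ 208 ^ 206 ^ 194 ^ 49 ^ 26 ^ 243 = 129

129


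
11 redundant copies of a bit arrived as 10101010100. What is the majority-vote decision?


Ones: 5 out of 11
Threshold: 6

0 (5/11 voted 1)


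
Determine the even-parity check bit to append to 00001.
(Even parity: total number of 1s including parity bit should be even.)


Number of 1s in data: 1
Parity bit: 1

1


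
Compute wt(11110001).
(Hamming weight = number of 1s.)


Counting 1s in 11110001

5


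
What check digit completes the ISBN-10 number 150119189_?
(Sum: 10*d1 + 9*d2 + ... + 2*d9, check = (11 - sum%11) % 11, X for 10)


Weighted sum: 159
159 mod 11 = 5

Check digit: 6


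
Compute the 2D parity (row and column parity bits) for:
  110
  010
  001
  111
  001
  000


Row parities: 011110
Column parities: 011

Row P: 011110, Col P: 011, Corner: 0


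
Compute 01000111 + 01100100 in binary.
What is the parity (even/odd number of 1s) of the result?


01000111 = 71
01100100 = 100
Sum = 171 = 10101011
1s count = 5

odd parity (5 ones in 10101011)


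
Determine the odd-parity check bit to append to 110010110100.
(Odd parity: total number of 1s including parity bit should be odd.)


Number of 1s in data: 6
Parity bit: 1

1


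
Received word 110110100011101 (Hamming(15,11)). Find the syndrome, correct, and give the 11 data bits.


Syndrome = 0: no error detected

Data: 01010011101 (no errors)


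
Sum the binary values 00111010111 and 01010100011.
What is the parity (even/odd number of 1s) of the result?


00111010111 = 471
01010100011 = 675
Sum = 1146 = 10001111010
1s count = 6

even parity (6 ones in 10001111010)


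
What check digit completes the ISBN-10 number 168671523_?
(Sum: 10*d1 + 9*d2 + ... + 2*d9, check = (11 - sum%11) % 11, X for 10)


Weighted sum: 249
249 mod 11 = 7

Check digit: 4


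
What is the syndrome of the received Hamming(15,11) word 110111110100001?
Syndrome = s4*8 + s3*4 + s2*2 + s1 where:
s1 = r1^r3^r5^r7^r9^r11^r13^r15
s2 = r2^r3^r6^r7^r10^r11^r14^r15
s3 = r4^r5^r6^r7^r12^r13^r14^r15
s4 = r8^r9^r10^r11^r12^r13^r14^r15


s1=0, s2=1, s3=1, s4=1

Syndrome = 14 (error at position 14)


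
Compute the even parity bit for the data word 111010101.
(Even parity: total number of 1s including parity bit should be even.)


Number of 1s in data: 6
Parity bit: 0

0


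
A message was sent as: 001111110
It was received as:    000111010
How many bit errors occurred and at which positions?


XOR: 001000100

2 error(s) at position(s): 2, 6


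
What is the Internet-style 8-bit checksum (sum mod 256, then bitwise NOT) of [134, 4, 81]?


Sum = 219 mod 256 = 219
Complement = 36

36


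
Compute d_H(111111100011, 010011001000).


XOR: 101100101011
Count of 1s: 7

7


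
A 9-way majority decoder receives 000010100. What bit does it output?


Ones: 2 out of 9
Threshold: 5

0 (2/9 voted 1)


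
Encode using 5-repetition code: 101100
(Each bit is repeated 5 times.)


Each bit -> 5 copies

111110000011111111110000000000


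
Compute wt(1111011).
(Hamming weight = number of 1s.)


Counting 1s in 1111011

6


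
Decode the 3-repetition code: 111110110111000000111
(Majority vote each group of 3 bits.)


Groups: 111, 110, 110, 111, 000, 000, 111
Majority votes: 1111001

1111001


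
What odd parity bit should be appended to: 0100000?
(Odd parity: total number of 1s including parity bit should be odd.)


Number of 1s in data: 1
Parity bit: 0

0


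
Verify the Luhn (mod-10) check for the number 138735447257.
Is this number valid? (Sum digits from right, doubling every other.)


Luhn sum = 57
57 mod 10 = 7

Invalid (Luhn sum mod 10 = 7)


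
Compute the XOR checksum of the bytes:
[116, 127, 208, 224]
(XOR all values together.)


XOR chain: 116 ^ 127 ^ 208 ^ 224 = 59

59


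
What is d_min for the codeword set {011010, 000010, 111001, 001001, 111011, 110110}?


Comparing all pairs, minimum distance: 1
Can detect 0 errors, correct 0 errors

1


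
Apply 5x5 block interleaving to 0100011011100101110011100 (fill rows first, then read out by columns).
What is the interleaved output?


Matrix:
  01000
  11011
  10010
  11100
  11100
Read columns: 0111111011000110110001000

0111111011000110110001000


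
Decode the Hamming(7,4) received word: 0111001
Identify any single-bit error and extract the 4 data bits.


Syndrome = 2: error at position 2

Data: 1001 (corrected bit 2)


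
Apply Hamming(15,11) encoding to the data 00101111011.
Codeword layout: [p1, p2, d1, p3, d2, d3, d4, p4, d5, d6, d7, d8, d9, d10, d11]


Parity bits: p1=1, p2=1, p3=0, p4=0

110001001111011


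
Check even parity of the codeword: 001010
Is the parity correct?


Number of 1s: 2

Yes, parity is correct (2 ones)


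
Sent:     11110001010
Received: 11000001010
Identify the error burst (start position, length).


XOR: 00110000000

Burst at position 2, length 2


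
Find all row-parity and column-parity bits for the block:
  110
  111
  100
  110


Row parities: 0110
Column parities: 011

Row P: 0110, Col P: 011, Corner: 0


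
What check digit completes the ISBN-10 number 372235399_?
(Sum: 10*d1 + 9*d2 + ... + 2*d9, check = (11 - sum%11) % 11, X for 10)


Weighted sum: 223
223 mod 11 = 3

Check digit: 8


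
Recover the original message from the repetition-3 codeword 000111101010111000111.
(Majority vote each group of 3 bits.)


Groups: 000, 111, 101, 010, 111, 000, 111
Majority votes: 0110101

0110101


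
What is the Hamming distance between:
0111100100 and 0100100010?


XOR: 0011000110
Count of 1s: 4

4


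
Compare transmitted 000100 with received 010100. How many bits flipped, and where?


XOR: 010000

1 error(s) at position(s): 1


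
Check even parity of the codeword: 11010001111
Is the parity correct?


Number of 1s: 7

No, parity error (7 ones)


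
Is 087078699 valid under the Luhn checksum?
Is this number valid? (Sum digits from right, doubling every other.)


Luhn sum = 52
52 mod 10 = 2

Invalid (Luhn sum mod 10 = 2)


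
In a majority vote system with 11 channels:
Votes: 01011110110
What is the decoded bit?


Ones: 7 out of 11
Threshold: 6

1 (7/11 voted 1)


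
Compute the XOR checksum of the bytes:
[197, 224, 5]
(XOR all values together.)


XOR chain: 197 ^ 224 ^ 5 = 32

32


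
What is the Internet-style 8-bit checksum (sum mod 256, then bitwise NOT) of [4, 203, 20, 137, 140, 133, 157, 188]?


Sum = 982 mod 256 = 214
Complement = 41

41


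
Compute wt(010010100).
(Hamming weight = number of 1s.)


Counting 1s in 010010100

3


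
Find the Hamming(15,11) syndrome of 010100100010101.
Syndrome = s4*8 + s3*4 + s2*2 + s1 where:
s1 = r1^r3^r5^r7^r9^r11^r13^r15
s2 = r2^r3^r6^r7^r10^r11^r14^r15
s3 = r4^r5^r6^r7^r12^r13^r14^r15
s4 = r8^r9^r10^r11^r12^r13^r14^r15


s1=0, s2=0, s3=0, s4=1

Syndrome = 8 (error at position 8)


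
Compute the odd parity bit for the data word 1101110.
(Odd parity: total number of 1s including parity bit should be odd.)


Number of 1s in data: 5
Parity bit: 0

0


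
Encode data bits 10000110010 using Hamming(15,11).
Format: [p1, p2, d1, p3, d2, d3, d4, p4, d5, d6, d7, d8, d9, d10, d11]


Parity bits: p1=0, p2=0, p3=1, p4=1

001100010110010


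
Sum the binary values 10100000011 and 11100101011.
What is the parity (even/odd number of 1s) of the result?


10100000011 = 1283
11100101011 = 1835
Sum = 3118 = 110000101110
1s count = 6

even parity (6 ones in 110000101110)


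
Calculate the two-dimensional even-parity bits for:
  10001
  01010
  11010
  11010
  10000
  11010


Row parities: 001111
Column parities: 10001

Row P: 001111, Col P: 10001, Corner: 0


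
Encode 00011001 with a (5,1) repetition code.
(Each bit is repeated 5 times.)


Each bit -> 5 copies

0000000000000001111111111000000000011111


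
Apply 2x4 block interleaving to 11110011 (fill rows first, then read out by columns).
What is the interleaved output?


Matrix:
  1111
  0011
Read columns: 10101111

10101111


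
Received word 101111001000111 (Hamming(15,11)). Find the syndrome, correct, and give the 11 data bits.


Syndrome = 0: no error detected

Data: 11101000111 (no errors)


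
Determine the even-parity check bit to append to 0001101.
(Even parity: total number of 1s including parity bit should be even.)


Number of 1s in data: 3
Parity bit: 1

1


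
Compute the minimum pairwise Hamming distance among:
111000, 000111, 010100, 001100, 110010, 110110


Comparing all pairs, minimum distance: 1
Can detect 0 errors, correct 0 errors

1


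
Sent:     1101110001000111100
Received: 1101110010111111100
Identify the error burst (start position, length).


XOR: 0000000011111000000

Burst at position 8, length 5


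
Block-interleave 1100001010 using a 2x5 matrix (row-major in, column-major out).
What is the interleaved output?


Matrix:
  11000
  01010
Read columns: 1011000100

1011000100


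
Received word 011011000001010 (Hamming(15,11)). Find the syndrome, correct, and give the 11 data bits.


Syndrome = 0: no error detected

Data: 11100001010 (no errors)


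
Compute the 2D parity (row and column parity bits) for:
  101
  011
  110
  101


Row parities: 0000
Column parities: 101

Row P: 0000, Col P: 101, Corner: 0


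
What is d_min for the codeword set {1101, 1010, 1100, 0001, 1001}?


Comparing all pairs, minimum distance: 1
Can detect 0 errors, correct 0 errors

1


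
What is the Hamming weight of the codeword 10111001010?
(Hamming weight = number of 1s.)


Counting 1s in 10111001010

6


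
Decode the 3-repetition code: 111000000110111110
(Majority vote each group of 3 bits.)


Groups: 111, 000, 000, 110, 111, 110
Majority votes: 100111

100111


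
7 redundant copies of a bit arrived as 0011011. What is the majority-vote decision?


Ones: 4 out of 7
Threshold: 4

1 (4/7 voted 1)


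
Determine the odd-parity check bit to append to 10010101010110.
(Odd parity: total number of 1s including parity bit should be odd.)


Number of 1s in data: 7
Parity bit: 0

0


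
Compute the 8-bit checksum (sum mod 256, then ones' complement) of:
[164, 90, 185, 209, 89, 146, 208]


Sum = 1091 mod 256 = 67
Complement = 188

188


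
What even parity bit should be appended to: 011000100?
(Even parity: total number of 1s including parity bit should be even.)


Number of 1s in data: 3
Parity bit: 1

1


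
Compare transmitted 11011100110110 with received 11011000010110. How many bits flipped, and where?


XOR: 00000100100000

2 error(s) at position(s): 5, 8


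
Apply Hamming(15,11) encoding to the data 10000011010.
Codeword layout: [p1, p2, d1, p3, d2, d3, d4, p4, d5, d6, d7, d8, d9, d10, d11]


Parity bits: p1=0, p2=1, p3=0, p4=1

011000010011010


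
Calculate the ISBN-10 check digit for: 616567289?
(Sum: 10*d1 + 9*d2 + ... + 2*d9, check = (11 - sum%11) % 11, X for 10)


Weighted sum: 273
273 mod 11 = 9

Check digit: 2


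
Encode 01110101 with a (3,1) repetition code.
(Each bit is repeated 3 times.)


Each bit -> 3 copies

000111111111000111000111


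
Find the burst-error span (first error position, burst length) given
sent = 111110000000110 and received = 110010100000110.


XOR: 001100100000000

Burst at position 2, length 5


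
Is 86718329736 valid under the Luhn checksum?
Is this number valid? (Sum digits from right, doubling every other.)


Luhn sum = 64
64 mod 10 = 4

Invalid (Luhn sum mod 10 = 4)


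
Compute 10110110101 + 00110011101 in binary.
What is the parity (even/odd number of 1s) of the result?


10110110101 = 1461
00110011101 = 413
Sum = 1874 = 11101010010
1s count = 6

even parity (6 ones in 11101010010)


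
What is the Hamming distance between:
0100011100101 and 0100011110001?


XOR: 0000000010100
Count of 1s: 2

2


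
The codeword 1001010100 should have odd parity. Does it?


Number of 1s: 4

No, parity error (4 ones)


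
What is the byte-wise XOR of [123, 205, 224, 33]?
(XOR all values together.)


XOR chain: 123 ^ 205 ^ 224 ^ 33 = 119

119


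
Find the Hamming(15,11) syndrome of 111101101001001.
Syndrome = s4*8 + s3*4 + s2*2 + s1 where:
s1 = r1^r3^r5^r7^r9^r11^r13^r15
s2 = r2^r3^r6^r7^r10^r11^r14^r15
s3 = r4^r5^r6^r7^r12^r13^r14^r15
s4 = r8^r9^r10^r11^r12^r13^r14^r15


s1=1, s2=1, s3=1, s4=1

Syndrome = 15 (error at position 15)


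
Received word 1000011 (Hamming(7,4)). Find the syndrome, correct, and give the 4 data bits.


Syndrome = 0: no error detected

Data: 0011 (no errors)


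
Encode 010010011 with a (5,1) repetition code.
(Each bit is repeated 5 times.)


Each bit -> 5 copies

000001111100000000001111100000000001111111111


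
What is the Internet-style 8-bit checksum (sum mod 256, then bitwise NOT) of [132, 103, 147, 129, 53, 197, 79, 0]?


Sum = 840 mod 256 = 72
Complement = 183

183


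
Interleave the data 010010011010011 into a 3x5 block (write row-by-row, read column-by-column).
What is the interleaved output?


Matrix:
  01001
  00110
  10011
Read columns: 001100010011101

001100010011101


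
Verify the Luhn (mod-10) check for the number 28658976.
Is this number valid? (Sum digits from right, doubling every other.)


Luhn sum = 47
47 mod 10 = 7

Invalid (Luhn sum mod 10 = 7)


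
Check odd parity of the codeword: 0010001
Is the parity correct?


Number of 1s: 2

No, parity error (2 ones)


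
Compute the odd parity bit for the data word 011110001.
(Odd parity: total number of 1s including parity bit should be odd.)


Number of 1s in data: 5
Parity bit: 0

0


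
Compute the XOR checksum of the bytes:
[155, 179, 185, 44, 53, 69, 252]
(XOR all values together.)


XOR chain: 155 ^ 179 ^ 185 ^ 44 ^ 53 ^ 69 ^ 252 = 49

49


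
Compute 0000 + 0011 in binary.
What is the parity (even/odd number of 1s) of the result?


0000 = 0
0011 = 3
Sum = 3 = 11
1s count = 2

even parity (2 ones in 11)


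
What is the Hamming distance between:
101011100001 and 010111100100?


XOR: 111100000101
Count of 1s: 6

6


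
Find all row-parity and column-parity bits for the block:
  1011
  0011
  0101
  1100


Row parities: 1000
Column parities: 0001

Row P: 1000, Col P: 0001, Corner: 1


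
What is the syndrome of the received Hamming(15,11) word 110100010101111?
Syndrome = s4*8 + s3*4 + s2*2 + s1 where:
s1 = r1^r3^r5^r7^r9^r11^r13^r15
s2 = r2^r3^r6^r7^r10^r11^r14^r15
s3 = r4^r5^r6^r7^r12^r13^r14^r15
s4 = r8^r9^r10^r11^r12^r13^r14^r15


s1=1, s2=0, s3=1, s4=0

Syndrome = 5 (error at position 5)


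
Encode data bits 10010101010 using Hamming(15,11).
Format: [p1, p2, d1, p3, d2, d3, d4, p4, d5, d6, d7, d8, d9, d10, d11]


Parity bits: p1=0, p2=0, p3=1, p4=1

001100110101010


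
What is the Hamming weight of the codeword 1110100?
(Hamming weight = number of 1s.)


Counting 1s in 1110100

4


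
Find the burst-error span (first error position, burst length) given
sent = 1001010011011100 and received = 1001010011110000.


XOR: 0000000000101100

Burst at position 10, length 4


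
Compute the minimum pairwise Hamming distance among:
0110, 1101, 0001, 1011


Comparing all pairs, minimum distance: 2
Can detect 1 errors, correct 0 errors

2


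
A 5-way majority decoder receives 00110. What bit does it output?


Ones: 2 out of 5
Threshold: 3

0 (2/5 voted 1)


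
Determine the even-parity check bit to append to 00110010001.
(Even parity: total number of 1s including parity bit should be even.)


Number of 1s in data: 4
Parity bit: 0

0


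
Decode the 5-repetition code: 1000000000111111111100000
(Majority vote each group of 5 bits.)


Groups: 10000, 00000, 11111, 11111, 00000
Majority votes: 00110

00110


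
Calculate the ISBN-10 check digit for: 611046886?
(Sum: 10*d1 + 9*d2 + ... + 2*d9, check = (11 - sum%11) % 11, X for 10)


Weighted sum: 199
199 mod 11 = 1

Check digit: X


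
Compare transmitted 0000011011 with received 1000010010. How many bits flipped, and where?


XOR: 1000001001

3 error(s) at position(s): 0, 6, 9


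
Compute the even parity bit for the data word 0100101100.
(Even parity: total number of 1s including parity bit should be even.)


Number of 1s in data: 4
Parity bit: 0

0


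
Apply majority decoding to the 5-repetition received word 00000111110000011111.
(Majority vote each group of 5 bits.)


Groups: 00000, 11111, 00000, 11111
Majority votes: 0101

0101


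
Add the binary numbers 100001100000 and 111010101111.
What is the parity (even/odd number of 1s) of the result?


100001100000 = 2144
111010101111 = 3759
Sum = 5903 = 1011100001111
1s count = 8

even parity (8 ones in 1011100001111)


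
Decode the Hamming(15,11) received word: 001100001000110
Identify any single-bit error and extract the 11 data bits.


Syndrome = 13: error at position 13

Data: 10001000010 (corrected bit 13)


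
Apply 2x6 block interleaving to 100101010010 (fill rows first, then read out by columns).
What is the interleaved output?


Matrix:
  100101
  010010
Read columns: 100100100110

100100100110


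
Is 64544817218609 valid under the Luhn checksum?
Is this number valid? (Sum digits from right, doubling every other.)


Luhn sum = 64
64 mod 10 = 4

Invalid (Luhn sum mod 10 = 4)


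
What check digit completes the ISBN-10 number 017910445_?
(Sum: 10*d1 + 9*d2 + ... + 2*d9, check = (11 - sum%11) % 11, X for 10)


Weighted sum: 172
172 mod 11 = 7

Check digit: 4


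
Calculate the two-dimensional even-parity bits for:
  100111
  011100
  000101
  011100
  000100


Row parities: 01011
Column parities: 100110

Row P: 01011, Col P: 100110, Corner: 1


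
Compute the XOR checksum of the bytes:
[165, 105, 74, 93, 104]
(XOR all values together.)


XOR chain: 165 ^ 105 ^ 74 ^ 93 ^ 104 = 179

179


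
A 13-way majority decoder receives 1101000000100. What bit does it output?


Ones: 4 out of 13
Threshold: 7

0 (4/13 voted 1)


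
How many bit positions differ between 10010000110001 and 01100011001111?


XOR: 11110011111110
Count of 1s: 11

11


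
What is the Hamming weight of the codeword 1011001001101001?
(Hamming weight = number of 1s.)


Counting 1s in 1011001001101001

8


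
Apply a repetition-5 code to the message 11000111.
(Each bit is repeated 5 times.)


Each bit -> 5 copies

1111111111000000000000000111111111111111


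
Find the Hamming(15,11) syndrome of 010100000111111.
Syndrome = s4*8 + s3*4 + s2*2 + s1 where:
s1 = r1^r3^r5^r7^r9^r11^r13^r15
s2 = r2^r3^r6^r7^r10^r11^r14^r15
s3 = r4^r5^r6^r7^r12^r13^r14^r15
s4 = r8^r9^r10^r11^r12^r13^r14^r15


s1=1, s2=1, s3=1, s4=0

Syndrome = 7 (error at position 7)


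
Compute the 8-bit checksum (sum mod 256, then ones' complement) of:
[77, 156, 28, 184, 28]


Sum = 473 mod 256 = 217
Complement = 38

38


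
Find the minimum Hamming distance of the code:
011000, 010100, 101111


Comparing all pairs, minimum distance: 2
Can detect 1 errors, correct 0 errors

2


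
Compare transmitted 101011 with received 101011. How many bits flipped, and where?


XOR: 000000

0 errors (received matches sent)


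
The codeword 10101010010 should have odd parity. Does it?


Number of 1s: 5

Yes, parity is correct (5 ones)


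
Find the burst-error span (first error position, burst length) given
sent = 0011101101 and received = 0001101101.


XOR: 0010000000

Burst at position 2, length 1


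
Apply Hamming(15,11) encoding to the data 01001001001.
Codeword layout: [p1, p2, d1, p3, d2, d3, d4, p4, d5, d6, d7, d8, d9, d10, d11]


Parity bits: p1=1, p2=1, p3=1, p4=1

110110011001001


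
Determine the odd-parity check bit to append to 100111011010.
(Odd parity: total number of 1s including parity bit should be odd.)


Number of 1s in data: 7
Parity bit: 0

0


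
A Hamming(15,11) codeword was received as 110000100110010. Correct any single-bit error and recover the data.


Syndrome = 11: error at position 11

Data: 00010100010 (corrected bit 11)


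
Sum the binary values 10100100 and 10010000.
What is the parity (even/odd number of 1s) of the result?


10100100 = 164
10010000 = 144
Sum = 308 = 100110100
1s count = 4

even parity (4 ones in 100110100)


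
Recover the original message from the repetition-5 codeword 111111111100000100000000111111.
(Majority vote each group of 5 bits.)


Groups: 11111, 11111, 00000, 10000, 00001, 11111
Majority votes: 110001

110001


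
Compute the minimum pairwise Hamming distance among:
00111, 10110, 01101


Comparing all pairs, minimum distance: 2
Can detect 1 errors, correct 0 errors

2


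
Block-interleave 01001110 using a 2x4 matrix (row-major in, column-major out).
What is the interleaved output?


Matrix:
  0100
  1110
Read columns: 01110100

01110100


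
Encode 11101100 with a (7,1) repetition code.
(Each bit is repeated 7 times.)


Each bit -> 7 copies

11111111111111111111100000001111111111111100000000000000


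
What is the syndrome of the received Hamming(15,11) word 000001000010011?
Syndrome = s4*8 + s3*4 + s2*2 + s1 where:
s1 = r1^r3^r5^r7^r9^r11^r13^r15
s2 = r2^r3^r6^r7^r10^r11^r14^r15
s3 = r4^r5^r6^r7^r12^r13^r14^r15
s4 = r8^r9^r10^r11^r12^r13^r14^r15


s1=0, s2=0, s3=1, s4=1

Syndrome = 12 (error at position 12)


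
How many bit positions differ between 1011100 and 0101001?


XOR: 1110101
Count of 1s: 5

5


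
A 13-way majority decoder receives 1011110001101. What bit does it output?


Ones: 8 out of 13
Threshold: 7

1 (8/13 voted 1)


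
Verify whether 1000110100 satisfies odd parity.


Number of 1s: 4

No, parity error (4 ones)


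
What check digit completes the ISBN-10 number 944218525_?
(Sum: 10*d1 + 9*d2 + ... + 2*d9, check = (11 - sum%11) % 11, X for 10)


Weighted sum: 254
254 mod 11 = 1

Check digit: X


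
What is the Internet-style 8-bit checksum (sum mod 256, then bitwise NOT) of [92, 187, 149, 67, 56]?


Sum = 551 mod 256 = 39
Complement = 216

216


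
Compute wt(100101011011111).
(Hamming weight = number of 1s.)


Counting 1s in 100101011011111

10


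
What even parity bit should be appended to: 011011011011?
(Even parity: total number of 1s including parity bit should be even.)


Number of 1s in data: 8
Parity bit: 0

0


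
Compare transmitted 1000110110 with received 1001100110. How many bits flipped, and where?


XOR: 0001010000

2 error(s) at position(s): 3, 5


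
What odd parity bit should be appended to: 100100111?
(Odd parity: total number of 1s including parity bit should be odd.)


Number of 1s in data: 5
Parity bit: 0

0


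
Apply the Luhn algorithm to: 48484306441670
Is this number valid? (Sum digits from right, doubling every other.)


Luhn sum = 74
74 mod 10 = 4

Invalid (Luhn sum mod 10 = 4)


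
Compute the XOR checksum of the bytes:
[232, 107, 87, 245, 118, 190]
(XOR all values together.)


XOR chain: 232 ^ 107 ^ 87 ^ 245 ^ 118 ^ 190 = 233

233


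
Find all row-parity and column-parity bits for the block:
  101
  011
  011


Row parities: 000
Column parities: 101

Row P: 000, Col P: 101, Corner: 0


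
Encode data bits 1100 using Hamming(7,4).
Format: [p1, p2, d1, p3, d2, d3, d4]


Parity bits: p1=0, p2=1, p3=1

0111100


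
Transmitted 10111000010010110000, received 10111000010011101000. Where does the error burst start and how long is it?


XOR: 00000000000001011000

Burst at position 13, length 4


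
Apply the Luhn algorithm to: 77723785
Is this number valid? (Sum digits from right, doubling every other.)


Luhn sum = 44
44 mod 10 = 4

Invalid (Luhn sum mod 10 = 4)


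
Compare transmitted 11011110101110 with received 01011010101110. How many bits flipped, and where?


XOR: 10000100000000

2 error(s) at position(s): 0, 5


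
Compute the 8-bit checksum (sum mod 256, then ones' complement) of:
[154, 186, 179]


Sum = 519 mod 256 = 7
Complement = 248

248


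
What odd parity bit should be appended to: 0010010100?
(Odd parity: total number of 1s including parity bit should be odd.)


Number of 1s in data: 3
Parity bit: 0

0


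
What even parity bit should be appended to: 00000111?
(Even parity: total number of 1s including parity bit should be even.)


Number of 1s in data: 3
Parity bit: 1

1


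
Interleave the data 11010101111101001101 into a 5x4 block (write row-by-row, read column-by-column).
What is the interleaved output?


Matrix:
  1101
  0101
  1111
  0100
  1101
Read columns: 10101111110010011101

10101111110010011101


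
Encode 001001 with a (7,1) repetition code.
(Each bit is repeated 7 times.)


Each bit -> 7 copies

000000000000001111111000000000000001111111


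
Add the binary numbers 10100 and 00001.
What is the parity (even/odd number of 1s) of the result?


10100 = 20
00001 = 1
Sum = 21 = 10101
1s count = 3

odd parity (3 ones in 10101)


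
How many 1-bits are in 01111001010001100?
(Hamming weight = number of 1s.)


Counting 1s in 01111001010001100

8


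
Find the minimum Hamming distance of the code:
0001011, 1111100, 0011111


Comparing all pairs, minimum distance: 2
Can detect 1 errors, correct 0 errors

2


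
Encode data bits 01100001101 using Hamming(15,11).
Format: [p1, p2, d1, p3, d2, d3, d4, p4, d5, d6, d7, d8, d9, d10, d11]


Parity bits: p1=1, p2=0, p3=1, p4=1

100111010001101


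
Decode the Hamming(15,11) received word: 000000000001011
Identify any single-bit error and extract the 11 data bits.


Syndrome = 13: error at position 13

Data: 00000001111 (corrected bit 13)


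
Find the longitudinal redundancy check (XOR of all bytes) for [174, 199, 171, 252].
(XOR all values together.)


XOR chain: 174 ^ 199 ^ 171 ^ 252 = 62

62


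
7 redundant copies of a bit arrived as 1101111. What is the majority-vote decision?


Ones: 6 out of 7
Threshold: 4

1 (6/7 voted 1)


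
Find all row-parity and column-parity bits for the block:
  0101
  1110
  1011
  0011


Row parities: 0110
Column parities: 0011

Row P: 0110, Col P: 0011, Corner: 0


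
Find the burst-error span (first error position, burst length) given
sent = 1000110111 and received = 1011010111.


XOR: 0011100000

Burst at position 2, length 3


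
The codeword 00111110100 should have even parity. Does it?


Number of 1s: 6

Yes, parity is correct (6 ones)


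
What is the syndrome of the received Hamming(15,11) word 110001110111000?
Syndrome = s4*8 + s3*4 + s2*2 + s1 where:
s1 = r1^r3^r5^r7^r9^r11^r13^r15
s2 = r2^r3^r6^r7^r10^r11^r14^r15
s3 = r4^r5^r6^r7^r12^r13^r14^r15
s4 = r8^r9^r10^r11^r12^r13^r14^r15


s1=1, s2=1, s3=1, s4=0

Syndrome = 7 (error at position 7)


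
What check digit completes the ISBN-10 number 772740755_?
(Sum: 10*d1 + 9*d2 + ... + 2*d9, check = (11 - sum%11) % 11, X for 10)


Weighted sum: 275
275 mod 11 = 0

Check digit: 0


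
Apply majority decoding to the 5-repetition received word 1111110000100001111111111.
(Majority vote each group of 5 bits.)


Groups: 11111, 10000, 10000, 11111, 11111
Majority votes: 10011

10011


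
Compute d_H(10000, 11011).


XOR: 01011
Count of 1s: 3

3


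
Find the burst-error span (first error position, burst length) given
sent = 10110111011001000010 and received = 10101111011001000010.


XOR: 00011000000000000000

Burst at position 3, length 2


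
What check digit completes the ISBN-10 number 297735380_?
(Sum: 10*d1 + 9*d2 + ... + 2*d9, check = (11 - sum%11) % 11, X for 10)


Weighted sum: 285
285 mod 11 = 10

Check digit: 1


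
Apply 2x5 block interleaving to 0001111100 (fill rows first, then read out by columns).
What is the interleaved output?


Matrix:
  00011
  11100
Read columns: 0101011010

0101011010


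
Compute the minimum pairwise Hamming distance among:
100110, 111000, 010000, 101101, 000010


Comparing all pairs, minimum distance: 2
Can detect 1 errors, correct 0 errors

2


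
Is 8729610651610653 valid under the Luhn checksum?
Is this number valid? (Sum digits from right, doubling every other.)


Luhn sum = 53
53 mod 10 = 3

Invalid (Luhn sum mod 10 = 3)


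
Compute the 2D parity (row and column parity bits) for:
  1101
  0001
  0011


Row parities: 110
Column parities: 1111

Row P: 110, Col P: 1111, Corner: 0


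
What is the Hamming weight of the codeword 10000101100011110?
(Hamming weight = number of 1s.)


Counting 1s in 10000101100011110

8


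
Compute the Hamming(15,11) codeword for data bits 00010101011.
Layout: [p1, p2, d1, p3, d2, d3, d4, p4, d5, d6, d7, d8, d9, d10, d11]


Parity bits: p1=0, p2=0, p3=0, p4=0

000000100101011


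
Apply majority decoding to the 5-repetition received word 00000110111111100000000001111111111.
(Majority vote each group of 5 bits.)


Groups: 00000, 11011, 11111, 00000, 00000, 11111, 11111
Majority votes: 0110011

0110011


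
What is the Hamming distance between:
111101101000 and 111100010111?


XOR: 000001111111
Count of 1s: 7

7


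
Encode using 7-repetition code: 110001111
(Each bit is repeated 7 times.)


Each bit -> 7 copies

111111111111110000000000000000000001111111111111111111111111111


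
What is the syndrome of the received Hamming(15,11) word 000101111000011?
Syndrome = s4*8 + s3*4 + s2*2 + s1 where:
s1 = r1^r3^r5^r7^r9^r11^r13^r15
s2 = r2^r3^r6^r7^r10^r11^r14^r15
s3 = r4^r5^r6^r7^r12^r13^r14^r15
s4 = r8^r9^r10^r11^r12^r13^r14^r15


s1=1, s2=0, s3=1, s4=0

Syndrome = 5 (error at position 5)


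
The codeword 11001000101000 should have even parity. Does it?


Number of 1s: 5

No, parity error (5 ones)


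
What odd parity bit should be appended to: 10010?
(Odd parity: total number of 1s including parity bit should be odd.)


Number of 1s in data: 2
Parity bit: 1

1


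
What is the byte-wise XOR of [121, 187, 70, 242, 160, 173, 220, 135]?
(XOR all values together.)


XOR chain: 121 ^ 187 ^ 70 ^ 242 ^ 160 ^ 173 ^ 220 ^ 135 = 32

32


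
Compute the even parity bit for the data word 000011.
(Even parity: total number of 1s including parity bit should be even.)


Number of 1s in data: 2
Parity bit: 0

0


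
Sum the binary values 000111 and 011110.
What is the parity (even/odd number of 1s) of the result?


000111 = 7
011110 = 30
Sum = 37 = 100101
1s count = 3

odd parity (3 ones in 100101)


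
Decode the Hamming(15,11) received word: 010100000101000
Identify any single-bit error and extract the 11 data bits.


Syndrome = 0: no error detected

Data: 00000101000 (no errors)


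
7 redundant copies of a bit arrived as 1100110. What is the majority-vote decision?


Ones: 4 out of 7
Threshold: 4

1 (4/7 voted 1)


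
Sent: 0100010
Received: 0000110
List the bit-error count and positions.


XOR: 0100100

2 error(s) at position(s): 1, 4


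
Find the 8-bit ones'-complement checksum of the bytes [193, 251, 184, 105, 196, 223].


Sum = 1152 mod 256 = 128
Complement = 127

127


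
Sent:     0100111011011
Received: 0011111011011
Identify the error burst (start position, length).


XOR: 0111000000000

Burst at position 1, length 3


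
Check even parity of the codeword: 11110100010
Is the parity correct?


Number of 1s: 6

Yes, parity is correct (6 ones)


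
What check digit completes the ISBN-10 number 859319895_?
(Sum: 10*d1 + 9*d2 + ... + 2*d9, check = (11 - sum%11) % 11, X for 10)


Weighted sum: 338
338 mod 11 = 8

Check digit: 3


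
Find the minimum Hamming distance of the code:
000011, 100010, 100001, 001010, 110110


Comparing all pairs, minimum distance: 2
Can detect 1 errors, correct 0 errors

2


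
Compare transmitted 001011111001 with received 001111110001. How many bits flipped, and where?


XOR: 000100001000

2 error(s) at position(s): 3, 8


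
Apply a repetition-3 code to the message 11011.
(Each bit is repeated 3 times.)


Each bit -> 3 copies

111111000111111


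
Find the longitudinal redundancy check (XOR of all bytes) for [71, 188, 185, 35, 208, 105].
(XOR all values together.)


XOR chain: 71 ^ 188 ^ 185 ^ 35 ^ 208 ^ 105 = 216

216


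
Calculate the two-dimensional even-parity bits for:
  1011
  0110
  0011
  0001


Row parities: 1001
Column parities: 1111

Row P: 1001, Col P: 1111, Corner: 0


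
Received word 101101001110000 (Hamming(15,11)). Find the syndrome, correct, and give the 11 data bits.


Syndrome = 8: error at position 8

Data: 10101110000 (corrected bit 8)


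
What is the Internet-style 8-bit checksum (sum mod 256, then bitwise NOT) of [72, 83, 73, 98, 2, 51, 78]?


Sum = 457 mod 256 = 201
Complement = 54

54


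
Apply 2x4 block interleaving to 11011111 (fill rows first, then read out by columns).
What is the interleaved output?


Matrix:
  1101
  1111
Read columns: 11110111

11110111


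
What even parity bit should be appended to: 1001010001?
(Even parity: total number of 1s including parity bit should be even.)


Number of 1s in data: 4
Parity bit: 0

0


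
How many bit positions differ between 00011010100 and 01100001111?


XOR: 01111011011
Count of 1s: 8

8


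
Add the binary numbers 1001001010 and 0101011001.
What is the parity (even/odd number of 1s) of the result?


1001001010 = 586
0101011001 = 345
Sum = 931 = 1110100011
1s count = 6

even parity (6 ones in 1110100011)


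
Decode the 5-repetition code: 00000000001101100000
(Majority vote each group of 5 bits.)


Groups: 00000, 00000, 11011, 00000
Majority votes: 0010

0010


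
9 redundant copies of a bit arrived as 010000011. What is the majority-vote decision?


Ones: 3 out of 9
Threshold: 5

0 (3/9 voted 1)


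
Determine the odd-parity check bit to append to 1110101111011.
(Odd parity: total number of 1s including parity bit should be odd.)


Number of 1s in data: 10
Parity bit: 1

1


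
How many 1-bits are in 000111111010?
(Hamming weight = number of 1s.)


Counting 1s in 000111111010

7


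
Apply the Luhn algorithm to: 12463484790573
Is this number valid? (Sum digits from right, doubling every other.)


Luhn sum = 66
66 mod 10 = 6

Invalid (Luhn sum mod 10 = 6)


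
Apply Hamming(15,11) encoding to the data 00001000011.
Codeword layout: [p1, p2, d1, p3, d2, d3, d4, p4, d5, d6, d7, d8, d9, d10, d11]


Parity bits: p1=0, p2=0, p3=0, p4=1

000000011000011


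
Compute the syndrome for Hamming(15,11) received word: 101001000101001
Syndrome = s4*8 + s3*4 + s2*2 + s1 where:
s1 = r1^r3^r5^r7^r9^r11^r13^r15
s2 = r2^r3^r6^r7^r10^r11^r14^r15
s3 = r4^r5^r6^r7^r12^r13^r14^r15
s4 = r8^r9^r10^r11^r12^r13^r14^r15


s1=1, s2=0, s3=1, s4=1

Syndrome = 13 (error at position 13)


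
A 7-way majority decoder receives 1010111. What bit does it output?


Ones: 5 out of 7
Threshold: 4

1 (5/7 voted 1)


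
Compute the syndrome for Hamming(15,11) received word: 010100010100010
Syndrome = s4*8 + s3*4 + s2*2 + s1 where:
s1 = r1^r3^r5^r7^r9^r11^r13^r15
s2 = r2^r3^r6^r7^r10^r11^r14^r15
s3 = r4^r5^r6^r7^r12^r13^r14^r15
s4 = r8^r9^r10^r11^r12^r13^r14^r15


s1=0, s2=1, s3=0, s4=1

Syndrome = 10 (error at position 10)


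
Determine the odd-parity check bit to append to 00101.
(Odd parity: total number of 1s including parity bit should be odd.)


Number of 1s in data: 2
Parity bit: 1

1


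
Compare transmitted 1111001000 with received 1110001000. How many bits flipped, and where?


XOR: 0001000000

1 error(s) at position(s): 3


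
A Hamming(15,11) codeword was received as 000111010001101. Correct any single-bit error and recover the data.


Syndrome = 1: error at position 1

Data: 01100001101 (corrected bit 1)
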